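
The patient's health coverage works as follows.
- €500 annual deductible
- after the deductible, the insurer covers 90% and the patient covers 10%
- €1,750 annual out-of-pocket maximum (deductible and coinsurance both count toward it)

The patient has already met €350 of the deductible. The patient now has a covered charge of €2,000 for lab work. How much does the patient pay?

€335

Deductible still to meet: €500 − €350 = €150.
That leaves €2,000 − €150 = €1,850 for coinsurance.
10% of €1,850 = €185 falls to the patient.
Patient responsibility before any cap: €150 + €185 = €335.
Year-to-date out-of-pocket becomes €350 + €335 = €685, still under the €1,750 maximum, so no cap applies.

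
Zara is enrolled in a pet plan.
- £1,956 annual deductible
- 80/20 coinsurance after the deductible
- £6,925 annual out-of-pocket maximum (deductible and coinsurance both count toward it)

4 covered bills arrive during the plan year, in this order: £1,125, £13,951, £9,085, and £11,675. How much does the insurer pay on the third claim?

£7,268

Bill 1, £1,125: entire amount goes to the deductible. Cost to owner: £1,125. OOP to date £1,125. Plan pays £1,125 − £1,125 = £0.
Bill 2, £13,951: deductible takes £831, £13,120 remains; coinsurance £13,120 × 20% = £2,624. Owner owes £3,455 (running OOP £4,580). Insurer: £13,951 − £3,455 = £10,496.
Bill 3, £9,085: 20% coinsurance on £9,085 = £1,817. Cost to owner: £1,817. OOP to date £6,397. Plan pays £9,085 − £1,817 = £7,268.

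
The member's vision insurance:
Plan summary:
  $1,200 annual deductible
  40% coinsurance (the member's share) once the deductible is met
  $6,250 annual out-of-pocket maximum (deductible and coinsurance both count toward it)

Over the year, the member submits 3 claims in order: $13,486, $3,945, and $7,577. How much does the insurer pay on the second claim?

Claim 1 ($13,486): deductible takes $1,200, $12,286 remains; 40% of $12,286 = $4,914.40. Member pays $6,114.40; OOP now $6,114.40. Plan pays $13,486 − $6,114.40 = $7,371.60.
Claim 2 ($3,945): deductible already satisfied, so member's share is 40% × $3,945 = $1,578. That would push OOP to $7,692.40, over the $6,250 cap, so member pays $6,250 − $6,114.40 = $135.60. Plan pays $3,945 − $135.60 = $3,809.40.

$3,809.40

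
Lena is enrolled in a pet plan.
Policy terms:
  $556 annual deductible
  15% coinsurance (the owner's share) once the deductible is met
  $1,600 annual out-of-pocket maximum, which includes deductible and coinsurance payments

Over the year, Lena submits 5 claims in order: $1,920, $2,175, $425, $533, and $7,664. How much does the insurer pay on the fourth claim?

Claim 1 — $1,920: deductible takes $556, $1,364 remains; owner's 15% is $204.60. Owner pays $760.60; OOP now $760.60. Plan pays $1,920 − $760.60 = $1,159.40.
Claim 2 — $2,175: deductible already satisfied, so owner's share is 15% × $2,175 = $326.25. Owner owes $326.25 (running OOP $1,086.85). Insurer: $2,175 − $326.25 = $1,848.75.
Claim 3 — $425: deductible already satisfied, so owner's share is 15% × $425 = $63.75. Owner pays $63.75; OOP now $1,150.60. Plan pays $425 − $63.75 = $361.25.
Claim 4 — $533: deductible met; 15% of $533 = $79.95. Owner pays $79.95; OOP now $1,230.55. Insurer: $533 − $79.95 = $453.05.

$453.05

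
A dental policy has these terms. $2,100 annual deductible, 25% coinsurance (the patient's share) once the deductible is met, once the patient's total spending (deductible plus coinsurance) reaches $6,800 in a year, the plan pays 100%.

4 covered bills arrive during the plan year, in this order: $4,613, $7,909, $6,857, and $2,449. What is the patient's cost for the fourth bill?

Bill 1, $4,613: $2,100 finishes the deductible; $2,513 goes to coinsurance; coinsurance $2,513 × 25% = $628.25. Cost to patient: $2,728.25. OOP to date $2,728.25.
Bill 2, $7,909: deductible already satisfied, so patient's share is 25% × $7,909 = $1,977.25. Patient owes $1,977.25 (running OOP $4,705.50).
Bill 3, $6,857: 25% coinsurance on $6,857 = $1,714.25. Patient owes $1,714.25 (running OOP $6,419.75).
Bill 4, $2,449: 25% coinsurance on $2,449 = $612.25. That would push OOP to $7,032, over the $6,800 cap, so patient pays $6,800 − $6,419.75 = $380.25.

$380.25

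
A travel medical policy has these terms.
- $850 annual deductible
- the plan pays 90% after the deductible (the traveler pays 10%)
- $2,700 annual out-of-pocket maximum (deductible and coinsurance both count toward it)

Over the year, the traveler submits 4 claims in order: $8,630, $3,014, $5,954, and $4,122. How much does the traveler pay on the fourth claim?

$175.20

Claim 1 ($8,630): $850 to deductible, leaving $7,780; 10% of $7,780 = $778. Traveler pays $1,628; OOP now $1,628.
Claim 2 ($3,014): deductible already satisfied, so traveler's share is 10% × $3,014 = $301.40. Traveler owes $301.40 (running OOP $1,929.40).
Claim 3 ($5,954): deductible met; 10% of $5,954 = $595.40. Traveler pays $595.40; OOP now $2,524.80.
Claim 4 ($4,122): deductible already satisfied, so traveler's share is 10% × $4,122 = $412.20. OOP would hit $2,937 > $2,700, so the cap limits the traveler to $2,700 − $2,524.80 = $175.20.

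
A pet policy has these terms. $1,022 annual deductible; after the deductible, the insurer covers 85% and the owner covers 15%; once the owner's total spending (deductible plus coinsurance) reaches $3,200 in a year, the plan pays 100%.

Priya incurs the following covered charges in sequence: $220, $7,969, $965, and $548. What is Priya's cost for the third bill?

$144.75

Claim 1 — $220: all of it applies to the deductible. Owner owes $220 (running OOP $220).
Claim 2 — $7,969: deductible takes $802, $7,167 remains; coinsurance $7,167 × 15% = $1,075.05. Owner pays $1,877.05; OOP now $2,097.05.
Claim 3 — $965: deductible met; 15% of $965 = $144.75. Owner pays $144.75; OOP now $2,241.80.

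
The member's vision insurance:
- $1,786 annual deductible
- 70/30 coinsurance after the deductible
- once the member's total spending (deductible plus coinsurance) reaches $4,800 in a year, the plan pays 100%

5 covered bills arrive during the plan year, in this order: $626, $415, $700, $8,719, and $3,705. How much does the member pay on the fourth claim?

#1 ($626): all of it applies to the deductible. Member owes $626 (running OOP $626).
#2 ($415): entire amount goes to the deductible. Member pays $415; OOP now $1,041.
#3 ($700): all of it applies to the deductible. Member pays $700; OOP now $1,741.
#4 ($8,719): deductible takes $45, $8,674 remains; 30% of $8,674 = $2,602.20. Cost to member: $2,647.20. OOP to date $4,388.20.

$2,647.20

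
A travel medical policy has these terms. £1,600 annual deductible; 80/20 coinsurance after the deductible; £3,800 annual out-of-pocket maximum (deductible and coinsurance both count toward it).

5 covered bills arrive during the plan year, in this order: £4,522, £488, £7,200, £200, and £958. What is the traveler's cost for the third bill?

£1,440

#1 (£4,522): £1,600 to deductible, leaving £2,922; coinsurance £2,922 × 20% = £584.40. Traveler pays £2,184.40; OOP now £2,184.40.
#2 (£488): 20% coinsurance on £488 = £97.60. Cost to traveler: £97.60. OOP to date £2,282.
#3 (£7,200): deductible met; 20% of £7,200 = £1,440. Traveler owes £1,440 (running OOP £3,722).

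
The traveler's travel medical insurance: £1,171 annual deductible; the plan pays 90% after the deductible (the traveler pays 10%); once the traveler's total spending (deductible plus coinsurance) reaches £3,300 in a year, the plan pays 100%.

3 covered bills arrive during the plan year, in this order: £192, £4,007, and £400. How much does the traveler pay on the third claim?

Claim 1 (£192): entire amount goes to the deductible. Cost to traveler: £192. OOP to date £192.
Claim 2 (£4,007): £979 to deductible, leaving £3,028; coinsurance £3,028 × 10% = £302.80. Cost to traveler: £1,281.80. OOP to date £1,473.80.
Claim 3 (£400): 10% coinsurance on £400 = £40. Traveler owes £40 (running OOP £1,513.80).

£40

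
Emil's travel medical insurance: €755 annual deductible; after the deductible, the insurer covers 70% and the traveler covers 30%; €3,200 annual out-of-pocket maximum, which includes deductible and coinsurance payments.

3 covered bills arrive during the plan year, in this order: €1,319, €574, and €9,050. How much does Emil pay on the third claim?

Claim 1 — €1,319: deductible takes €755, €564 remains; traveler's 30% is €169.20. Cost to traveler: €924.20. OOP to date €924.20.
Claim 2 — €574: deductible met; 30% of €574 = €172.20. Traveler owes €172.20 (running OOP €1,096.40).
Claim 3 — €9,050: deductible met; 30% of €9,050 = €2,715. OOP would hit €3,811.40 > €3,200, so the cap limits the traveler to €3,200 − €1,096.40 = €2,103.60.

€2,103.60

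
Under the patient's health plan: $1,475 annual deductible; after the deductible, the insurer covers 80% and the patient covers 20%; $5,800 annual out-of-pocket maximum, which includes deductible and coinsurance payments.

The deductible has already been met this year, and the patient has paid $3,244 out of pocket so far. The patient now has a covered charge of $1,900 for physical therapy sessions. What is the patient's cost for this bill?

$380

With the deductible met, the entire $1,900 is subject to coinsurance.
Coinsurance: $1,900 × 20% = $380.
Cumulative spending $3,244 + $380 = $3,624 stays under the $5,800 maximum.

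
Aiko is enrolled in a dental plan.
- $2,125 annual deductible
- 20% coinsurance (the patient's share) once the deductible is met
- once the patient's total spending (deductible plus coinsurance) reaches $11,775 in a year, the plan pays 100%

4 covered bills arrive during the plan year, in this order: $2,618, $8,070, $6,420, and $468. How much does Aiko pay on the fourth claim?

Claim 1 ($2,618): $2,125 finishes the deductible; $493 goes to coinsurance; patient's 20% is $98.60. Patient owes $2,223.60 (running OOP $2,223.60).
Claim 2 ($8,070): deductible met; 20% of $8,070 = $1,614. Patient pays $1,614; OOP now $3,837.60.
Claim 3 ($6,420): 20% coinsurance on $6,420 = $1,284. Patient owes $1,284 (running OOP $5,121.60).
Claim 4 ($468): deductible met; 20% of $468 = $93.60. Patient owes $93.60 (running OOP $5,215.20).

$93.60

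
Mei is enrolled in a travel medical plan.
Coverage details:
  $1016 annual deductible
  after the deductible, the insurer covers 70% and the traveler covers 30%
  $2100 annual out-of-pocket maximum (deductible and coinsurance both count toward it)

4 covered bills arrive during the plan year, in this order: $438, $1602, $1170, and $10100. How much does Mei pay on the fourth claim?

#1 ($438): all of it applies to the deductible. Cost to traveler: $438. OOP to date $438.
#2 ($1602): $578 finishes the deductible; $1024 goes to coinsurance; 30% of $1024 = $307.20. Traveler pays $885.20; OOP now $1323.20.
#3 ($1170): deductible met; 30% of $1170 = $351. Traveler owes $351 (running OOP $1674.20).
#4 ($10100): deductible already satisfied, so traveler's share is 30% × $10100 = $3030. That would push OOP to $4704.20, over the $2100 cap, so traveler pays $2100 − $1674.20 = $425.80.

$425.80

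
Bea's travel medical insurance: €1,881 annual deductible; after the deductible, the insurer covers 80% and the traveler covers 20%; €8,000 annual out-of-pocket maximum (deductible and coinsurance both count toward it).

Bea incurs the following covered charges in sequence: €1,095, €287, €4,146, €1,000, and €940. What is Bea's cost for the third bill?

€1,228.40

Bill 1, €1,095: all of it applies to the deductible. Cost to traveler: €1,095. OOP to date €1,095.
Bill 2, €287: entire amount goes to the deductible. Traveler pays €287; OOP now €1,382.
Bill 3, €4,146: €499 finishes the deductible; €3,647 goes to coinsurance; coinsurance €3,647 × 20% = €729.40. Traveler pays €1,228.40; OOP now €2,610.40.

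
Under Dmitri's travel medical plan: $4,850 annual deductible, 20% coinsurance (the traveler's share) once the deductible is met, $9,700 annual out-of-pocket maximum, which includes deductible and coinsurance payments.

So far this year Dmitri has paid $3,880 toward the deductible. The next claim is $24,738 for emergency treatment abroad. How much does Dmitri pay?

$5,723.60

Remaining deductible: $4,850 − $3,880 = $970.
After the $970 deductible portion, $24,738 − $970 = $23,768 is subject to coinsurance.
Traveler's 20% share of $23,768 is $4,753.60.
That puts the traveler's cost at $970 + $4,753.60 = $5,723.60 before any cap.
Total out-of-pocket so far would be $3,880 + $5,723.60 = $9,603.60, below the $9,700 cap — no reduction.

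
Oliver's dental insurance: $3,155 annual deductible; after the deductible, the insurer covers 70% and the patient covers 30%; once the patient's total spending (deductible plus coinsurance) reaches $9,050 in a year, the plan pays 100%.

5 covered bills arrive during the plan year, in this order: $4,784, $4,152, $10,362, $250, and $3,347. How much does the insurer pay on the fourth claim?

Claim 1 ($4,784): deductible takes $3,155, $1,629 remains; coinsurance $1,629 × 30% = $488.70. Cost to patient: $3,643.70. OOP to date $3,643.70. Insurer: $4,784 − $3,643.70 = $1,140.30.
Claim 2 ($4,152): deductible met; 30% of $4,152 = $1,245.60. Patient owes $1,245.60 (running OOP $4,889.30). Plan pays $4,152 − $1,245.60 = $2,906.40.
Claim 3 ($10,362): 30% coinsurance on $10,362 = $3,108.60. Patient pays $3,108.60; OOP now $7,997.90. Plan pays $10,362 − $3,108.60 = $7,253.40.
Claim 4 ($250): deductible met; 30% of $250 = $75. Cost to patient: $75. OOP to date $8,072.90. Insurer: $250 − $75 = $175.

$175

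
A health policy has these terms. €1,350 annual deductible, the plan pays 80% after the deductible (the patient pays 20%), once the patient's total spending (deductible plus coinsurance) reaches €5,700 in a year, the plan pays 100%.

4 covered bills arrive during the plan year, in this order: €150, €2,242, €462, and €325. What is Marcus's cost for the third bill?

#1 (€150): all of it applies to the deductible. Cost to patient: €150. OOP to date €150.
#2 (€2,242): €1,200 finishes the deductible; €1,042 goes to coinsurance; patient's 20% is €208.40. Patient owes €1,408.40 (running OOP €1,558.40).
#3 (€462): deductible already satisfied, so patient's share is 20% × €462 = €92.40. Patient pays €92.40; OOP now €1,650.80.

€92.40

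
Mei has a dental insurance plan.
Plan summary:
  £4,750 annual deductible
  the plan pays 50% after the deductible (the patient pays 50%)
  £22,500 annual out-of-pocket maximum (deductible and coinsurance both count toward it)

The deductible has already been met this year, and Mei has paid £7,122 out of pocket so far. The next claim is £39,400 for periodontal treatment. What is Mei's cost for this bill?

£15,378

The deductible is already satisfied, so the full bill goes to coinsurance.
Coinsurance: £39,400 × 50% = £19,700.
Adding £19,700 to the £7,122 already spent would give £26,822, which exceeds the £22,500 cap; the patient pays just £22,500 − £7,122 = £15,378.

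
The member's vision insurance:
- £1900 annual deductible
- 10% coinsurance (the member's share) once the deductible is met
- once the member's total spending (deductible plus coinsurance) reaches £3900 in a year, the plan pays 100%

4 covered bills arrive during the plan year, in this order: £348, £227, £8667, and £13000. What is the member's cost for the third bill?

£2059.20

Claim 1 — £348: fully absorbed by the deductible. Member pays £348; OOP now £348.
Claim 2 — £227: fully absorbed by the deductible. Member pays £227; OOP now £575.
Claim 3 — £8667: £1325 to deductible, leaving £7342; 10% of £7342 = £734.20. Member pays £2059.20; OOP now £2634.20.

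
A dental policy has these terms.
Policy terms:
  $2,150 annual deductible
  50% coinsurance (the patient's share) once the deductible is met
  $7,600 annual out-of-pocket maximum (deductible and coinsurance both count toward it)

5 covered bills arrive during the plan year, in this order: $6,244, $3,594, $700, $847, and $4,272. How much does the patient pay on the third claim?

Claim 1 — $6,244: $2,150 to deductible, leaving $4,094; patient's 50% is $2,047. Cost to patient: $4,197. OOP to date $4,197.
Claim 2 — $3,594: 50% coinsurance on $3,594 = $1,797. Patient pays $1,797; OOP now $5,994.
Claim 3 — $700: deductible already satisfied, so patient's share is 50% × $700 = $350. Patient pays $350; OOP now $6,344.

$350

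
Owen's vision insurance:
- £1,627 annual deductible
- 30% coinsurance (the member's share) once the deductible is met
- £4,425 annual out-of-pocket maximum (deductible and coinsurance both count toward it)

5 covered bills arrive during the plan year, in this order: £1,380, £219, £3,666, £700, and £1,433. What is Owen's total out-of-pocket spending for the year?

£3,358.30

#1 (£1,380): entire amount goes to the deductible. Cost to member: £1,380. OOP to date £1,380.
#2 (£219): entire amount goes to the deductible. Member pays £219; OOP now £1,599.
#3 (£3,666): £28 to deductible, leaving £3,638; 30% of £3,638 = £1,091.40. Cost to member: £1,119.40. OOP to date £2,718.40.
#4 (£700): 30% coinsurance on £700 = £210. Cost to member: £210. OOP to date £2,928.40.
#5 (£1,433): deductible already satisfied, so member's share is 30% × £1,433 = £429.90. Member owes £429.90 (running OOP £3,358.30).
Summing the member's payments: £1,380 + £219 + £1,119.40 + £210 + £429.90 = £3,358.30.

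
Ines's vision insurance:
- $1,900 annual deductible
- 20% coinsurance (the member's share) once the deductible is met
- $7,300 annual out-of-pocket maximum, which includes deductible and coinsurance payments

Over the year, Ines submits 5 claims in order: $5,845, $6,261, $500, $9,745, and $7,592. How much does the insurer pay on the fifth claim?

Claim 1 ($5,845): $1,900 finishes the deductible; $3,945 goes to coinsurance; coinsurance $3,945 × 20% = $789. Member owes $2,689 (running OOP $2,689). Insurer: $5,845 − $2,689 = $3,156.
Claim 2 ($6,261): 20% coinsurance on $6,261 = $1,252.20. Cost to member: $1,252.20. OOP to date $3,941.20. Plan pays $6,261 − $1,252.20 = $5,008.80.
Claim 3 ($500): deductible met; 20% of $500 = $100. Member pays $100; OOP now $4,041.20. Insurer: $500 − $100 = $400.
Claim 4 ($9,745): deductible met; 20% of $9,745 = $1,949. Cost to member: $1,949. OOP to date $5,990.20. Plan pays $9,745 − $1,949 = $7,796.
Claim 5 ($7,592): deductible already satisfied, so member's share is 20% × $7,592 = $1,518.40. Adding that to $5,990.20 gives $7,508.60, past the $7,300 cap; member pays only $7,300 − $5,990.20 = $1,309.80. Insurer: $7,592 − $1,309.80 = $6,282.20.

$6,282.20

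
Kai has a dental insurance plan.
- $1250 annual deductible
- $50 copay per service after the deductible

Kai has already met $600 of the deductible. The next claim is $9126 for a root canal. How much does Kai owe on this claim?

$700

$600 of the $1250 deductible is already met, leaving $650.
That leaves $9126 − $650 = $8476 for the copay.
Copay on this service: $50.
So the patient owes $650 + $50 = $700.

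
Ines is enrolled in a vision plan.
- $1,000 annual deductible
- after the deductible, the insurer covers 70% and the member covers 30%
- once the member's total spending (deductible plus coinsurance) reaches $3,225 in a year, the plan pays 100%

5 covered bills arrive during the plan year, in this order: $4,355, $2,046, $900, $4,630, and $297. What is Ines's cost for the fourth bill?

Bill 1, $4,355: $1,000 to deductible, leaving $3,355; member's 30% is $1,006.50. Member owes $2,006.50 (running OOP $2,006.50).
Bill 2, $2,046: deductible already satisfied, so member's share is 30% × $2,046 = $613.80. Member pays $613.80; OOP now $2,620.30.
Bill 3, $900: 30% coinsurance on $900 = $270. Member pays $270; OOP now $2,890.30.
Bill 4, $4,630: deductible met; 30% of $4,630 = $1,389. OOP would hit $4,279.30 > $3,225, so the cap limits the member to $3,225 − $2,890.30 = $334.70.

$334.70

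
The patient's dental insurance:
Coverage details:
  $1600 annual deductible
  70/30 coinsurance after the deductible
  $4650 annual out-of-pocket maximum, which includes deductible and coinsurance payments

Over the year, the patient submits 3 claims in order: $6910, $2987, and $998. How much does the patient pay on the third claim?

#1 ($6910): $1600 finishes the deductible; $5310 goes to coinsurance; coinsurance $5310 × 30% = $1593. Cost to patient: $3193. OOP to date $3193.
#2 ($2987): deductible already satisfied, so patient's share is 30% × $2987 = $896.10. Patient owes $896.10 (running OOP $4089.10).
#3 ($998): 30% coinsurance on $998 = $299.40. Patient owes $299.40 (running OOP $4388.50).

$299.40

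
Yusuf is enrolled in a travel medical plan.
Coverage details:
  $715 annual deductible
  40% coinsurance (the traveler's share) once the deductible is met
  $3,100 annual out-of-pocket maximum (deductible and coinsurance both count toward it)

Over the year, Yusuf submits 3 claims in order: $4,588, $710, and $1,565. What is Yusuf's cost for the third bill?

#1 ($4,588): deductible takes $715, $3,873 remains; traveler's 40% is $1,549.20. Traveler owes $2,264.20 (running OOP $2,264.20).
#2 ($710): deductible met; 40% of $710 = $284. Traveler pays $284; OOP now $2,548.20.
#3 ($1,565): deductible already satisfied, so traveler's share is 40% × $1,565 = $626. OOP would hit $3,174.20 > $3,100, so the cap limits the traveler to $3,100 − $2,548.20 = $551.80.

$551.80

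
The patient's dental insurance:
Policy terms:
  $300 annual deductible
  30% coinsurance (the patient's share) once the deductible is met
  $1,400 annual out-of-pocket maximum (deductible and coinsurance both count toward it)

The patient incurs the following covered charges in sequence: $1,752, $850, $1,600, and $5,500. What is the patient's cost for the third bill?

$409.40

Claim 1 ($1,752): $300 finishes the deductible; $1,452 goes to coinsurance; coinsurance $1,452 × 30% = $435.60. Patient pays $735.60; OOP now $735.60.
Claim 2 ($850): deductible met; 30% of $850 = $255. Patient pays $255; OOP now $990.60.
Claim 3 ($1,600): 30% coinsurance on $1,600 = $480. OOP would hit $1,470.60 > $1,400, so the cap limits the patient to $1,400 − $990.60 = $409.40.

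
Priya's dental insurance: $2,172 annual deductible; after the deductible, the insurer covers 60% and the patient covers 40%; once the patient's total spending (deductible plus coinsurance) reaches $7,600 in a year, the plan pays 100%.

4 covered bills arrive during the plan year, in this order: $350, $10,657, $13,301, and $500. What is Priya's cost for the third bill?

$1,894

#1 ($350): fully absorbed by the deductible. Patient owes $350 (running OOP $350).
#2 ($10,657): $1,822 to deductible, leaving $8,835; 40% of $8,835 = $3,534. Patient pays $5,356; OOP now $5,706.
#3 ($13,301): 40% coinsurance on $13,301 = $5,320.40. OOP would hit $11,026.40 > $7,600, so the cap limits the patient to $7,600 − $5,706 = $1,894.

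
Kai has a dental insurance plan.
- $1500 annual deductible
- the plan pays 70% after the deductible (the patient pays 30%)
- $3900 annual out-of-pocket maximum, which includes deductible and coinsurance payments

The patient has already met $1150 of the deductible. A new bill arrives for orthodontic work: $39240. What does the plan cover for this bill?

Deductible still to meet: $1500 − $1150 = $350.
That leaves $39240 − $350 = $38890 for coinsurance.
Coinsurance: $38890 × 30% = $11667.
That puts the patient's cost at $350 + $11667 = $12017 before any cap.
That would bring total out-of-pocket to $13167, past the $3900 cap. The patient is capped at $3900 − $1150 = $2750 on this claim.
Insurer pays the balance: $39240 − $2750 = $36490.

$36490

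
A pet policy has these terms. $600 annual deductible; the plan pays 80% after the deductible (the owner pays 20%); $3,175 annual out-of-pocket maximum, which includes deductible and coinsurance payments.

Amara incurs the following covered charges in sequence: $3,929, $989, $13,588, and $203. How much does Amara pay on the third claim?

$1,711.40

Bill 1, $3,929: $600 to deductible, leaving $3,329; 20% of $3,329 = $665.80. Owner owes $1,265.80 (running OOP $1,265.80).
Bill 2, $989: deductible met; 20% of $989 = $197.80. Cost to owner: $197.80. OOP to date $1,463.60.
Bill 3, $13,588: deductible already satisfied, so owner's share is 20% × $13,588 = $2,717.60. OOP would hit $4,181.20 > $3,175, so the cap limits the owner to $3,175 − $1,463.60 = $1,711.40.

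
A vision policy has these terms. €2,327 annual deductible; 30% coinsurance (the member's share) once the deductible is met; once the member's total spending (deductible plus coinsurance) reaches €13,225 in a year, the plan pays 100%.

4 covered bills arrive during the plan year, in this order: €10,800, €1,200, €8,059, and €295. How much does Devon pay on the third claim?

€2,417.70

Bill 1, €10,800: deductible takes €2,327, €8,473 remains; coinsurance €8,473 × 30% = €2,541.90. Cost to member: €4,868.90. OOP to date €4,868.90.
Bill 2, €1,200: 30% coinsurance on €1,200 = €360. Member owes €360 (running OOP €5,228.90).
Bill 3, €8,059: deductible already satisfied, so member's share is 30% × €8,059 = €2,417.70. Member owes €2,417.70 (running OOP €7,646.60).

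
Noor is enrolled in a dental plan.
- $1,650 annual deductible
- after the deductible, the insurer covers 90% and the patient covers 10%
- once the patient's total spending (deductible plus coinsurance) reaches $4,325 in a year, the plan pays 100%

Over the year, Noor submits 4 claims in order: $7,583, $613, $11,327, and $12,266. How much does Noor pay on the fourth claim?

Claim 1 — $7,583: deductible takes $1,650, $5,933 remains; 10% of $5,933 = $593.30. Patient pays $2,243.30; OOP now $2,243.30.
Claim 2 — $613: deductible met; 10% of $613 = $61.30. Cost to patient: $61.30. OOP to date $2,304.60.
Claim 3 — $11,327: deductible already satisfied, so patient's share is 10% × $11,327 = $1,132.70. Patient pays $1,132.70; OOP now $3,437.30.
Claim 4 — $12,266: deductible already satisfied, so patient's share is 10% × $12,266 = $1,226.60. OOP would hit $4,663.90 > $4,325, so the cap limits the patient to $4,325 − $3,437.30 = $887.70.

$887.70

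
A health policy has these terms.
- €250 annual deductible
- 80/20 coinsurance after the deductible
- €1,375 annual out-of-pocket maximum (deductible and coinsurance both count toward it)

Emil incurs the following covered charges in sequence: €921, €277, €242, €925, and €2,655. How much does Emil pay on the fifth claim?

Claim 1 — €921: €250 finishes the deductible; €671 goes to coinsurance; coinsurance €671 × 20% = €134.20. Cost to patient: €384.20. OOP to date €384.20.
Claim 2 — €277: deductible already satisfied, so patient's share is 20% × €277 = €55.40. Patient owes €55.40 (running OOP €439.60).
Claim 3 — €242: deductible met; 20% of €242 = €48.40. Patient pays €48.40; OOP now €488.
Claim 4 — €925: deductible already satisfied, so patient's share is 20% × €925 = €185. Patient owes €185 (running OOP €673).
Claim 5 — €2,655: deductible already satisfied, so patient's share is 20% × €2,655 = €531. Cost to patient: €531. OOP to date €1,204.

€531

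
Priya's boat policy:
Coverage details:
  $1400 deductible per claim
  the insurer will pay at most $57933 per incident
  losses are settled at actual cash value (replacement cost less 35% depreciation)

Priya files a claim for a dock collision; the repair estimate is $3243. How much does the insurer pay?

$707.95

Depreciate 35%: the covered value is $3243 × 0.65 = $2107.95.
Less the $1400 deductible: $2107.95 − $1400 = $707.95.
$707.95 is within the $57933 limit, so the insurer pays $707.95.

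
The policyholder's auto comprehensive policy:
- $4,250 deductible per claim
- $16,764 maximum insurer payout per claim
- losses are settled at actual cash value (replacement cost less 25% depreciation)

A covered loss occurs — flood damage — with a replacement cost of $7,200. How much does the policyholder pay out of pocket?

Depreciate 25%: the covered value is $7,200 × 0.75 = $5,400.
After the deductible, $5,400 − $4,250 = $1,150 remains.
$1,150 is within the $16,764 limit, so the insurer pays $1,150.
Out of pocket: $7,200 − $1,150 = $6,050.

$6,050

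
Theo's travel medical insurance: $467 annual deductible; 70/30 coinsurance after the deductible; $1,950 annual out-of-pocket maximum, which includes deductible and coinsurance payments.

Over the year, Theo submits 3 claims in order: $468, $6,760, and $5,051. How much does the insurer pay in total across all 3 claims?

$10,329

Claim 1 — $468: deductible takes $467, $1 remains; traveler's 30% is $0.30. Traveler owes $467.30 (running OOP $467.30). Plan pays $468 − $467.30 = $0.70.
Claim 2 — $6,760: deductible met; 30% of $6,760 = $2,028. OOP would hit $2,495.30 > $1,950, so the cap limits the traveler to $1,950 − $467.30 = $1,482.70. Insurer: $6,760 − $1,482.70 = $5,277.30.
Claim 3 — $5,051: deductible met; 30% of $5,051 = $1,515.30. Adding that to $1,950 gives $3,465.30, past the $1,950 cap; traveler pays only $1,950 − $1,950 = $0. Insurer: $5,051 − $0 = $5,051.
Insurer total: $0.70 + $5,277.30 + $5,051 = $10,329.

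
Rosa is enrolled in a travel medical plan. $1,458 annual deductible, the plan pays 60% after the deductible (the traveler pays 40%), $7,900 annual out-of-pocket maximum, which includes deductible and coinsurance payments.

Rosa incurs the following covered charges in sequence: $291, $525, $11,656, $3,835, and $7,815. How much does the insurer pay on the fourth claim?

$2,301

#1 ($291): entire amount goes to the deductible. Cost to traveler: $291. OOP to date $291. Insurer: $291 − $291 = $0.
#2 ($525): all of it applies to the deductible. Traveler owes $525 (running OOP $816). Plan pays $525 − $525 = $0.
#3 ($11,656): deductible takes $642, $11,014 remains; 40% of $11,014 = $4,405.60. Traveler pays $5,047.60; OOP now $5,863.60. Plan pays $11,656 − $5,047.60 = $6,608.40.
#4 ($3,835): 40% coinsurance on $3,835 = $1,534. Traveler owes $1,534 (running OOP $7,397.60). Insurer: $3,835 − $1,534 = $2,301.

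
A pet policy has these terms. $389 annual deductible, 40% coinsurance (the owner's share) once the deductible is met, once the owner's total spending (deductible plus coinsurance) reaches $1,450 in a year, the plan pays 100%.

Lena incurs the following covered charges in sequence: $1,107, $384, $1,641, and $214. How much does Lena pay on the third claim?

Claim 1 ($1,107): $389 finishes the deductible; $718 goes to coinsurance; 40% of $718 = $287.20. Cost to owner: $676.20. OOP to date $676.20.
Claim 2 ($384): deductible met; 40% of $384 = $153.60. Owner owes $153.60 (running OOP $829.80).
Claim 3 ($1,641): 40% coinsurance on $1,641 = $656.40. Adding that to $829.80 gives $1,486.20, past the $1,450 cap; owner pays only $1,450 − $829.80 = $620.20.

$620.20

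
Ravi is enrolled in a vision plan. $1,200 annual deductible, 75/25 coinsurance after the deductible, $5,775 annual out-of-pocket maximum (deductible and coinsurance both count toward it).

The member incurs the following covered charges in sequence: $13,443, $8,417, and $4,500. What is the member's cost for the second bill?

$1,514.25

Bill 1, $13,443: deductible takes $1,200, $12,243 remains; coinsurance $12,243 × 25% = $3,060.75. Cost to member: $4,260.75. OOP to date $4,260.75.
Bill 2, $8,417: 25% coinsurance on $8,417 = $2,104.25. Adding that to $4,260.75 gives $6,365, past the $5,775 cap; member pays only $5,775 − $4,260.75 = $1,514.25.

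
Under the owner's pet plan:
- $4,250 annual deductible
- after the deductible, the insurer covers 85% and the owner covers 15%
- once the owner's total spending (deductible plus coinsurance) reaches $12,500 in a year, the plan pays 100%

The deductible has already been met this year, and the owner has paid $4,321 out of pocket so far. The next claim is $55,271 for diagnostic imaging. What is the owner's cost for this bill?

$8,179

The deductible is already satisfied, so the full bill goes to coinsurance.
15% of $55,271 = $8,290.65 falls to the owner.
Adding $8,290.65 to the $4,321 already spent would give $12,611.65, which exceeds the $12,500 cap; the owner pays just $12,500 − $4,321 = $8,179.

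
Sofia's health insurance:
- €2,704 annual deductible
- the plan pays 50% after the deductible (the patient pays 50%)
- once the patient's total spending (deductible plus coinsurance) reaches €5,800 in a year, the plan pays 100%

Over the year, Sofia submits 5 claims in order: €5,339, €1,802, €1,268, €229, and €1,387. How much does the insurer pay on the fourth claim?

Bill 1, €5,339: deductible takes €2,704, €2,635 remains; patient's 50% is €1,317.50. Patient owes €4,021.50 (running OOP €4,021.50). Insurer: €5,339 − €4,021.50 = €1,317.50.
Bill 2, €1,802: 50% coinsurance on €1,802 = €901. Patient pays €901; OOP now €4,922.50. Plan pays €1,802 − €901 = €901.
Bill 3, €1,268: deductible already satisfied, so patient's share is 50% × €1,268 = €634. Cost to patient: €634. OOP to date €5,556.50. Plan pays €1,268 − €634 = €634.
Bill 4, €229: deductible already satisfied, so patient's share is 50% × €229 = €114.50. Patient pays €114.50; OOP now €5,671. Insurer: €229 − €114.50 = €114.50.

€114.50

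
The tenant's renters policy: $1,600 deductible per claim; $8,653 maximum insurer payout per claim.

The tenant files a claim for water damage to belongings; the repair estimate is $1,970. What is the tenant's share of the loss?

Less the $1,600 deductible: $1,970 − $1,600 = $370.
$370 is within the $8,653 limit, so the insurer pays $370.
Tenant's share is the uncovered remainder: $1,970 − $370 = $1,600.

$1,600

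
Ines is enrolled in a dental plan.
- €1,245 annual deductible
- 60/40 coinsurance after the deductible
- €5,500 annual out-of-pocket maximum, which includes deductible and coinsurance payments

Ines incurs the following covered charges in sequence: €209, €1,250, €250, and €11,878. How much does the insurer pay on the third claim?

#1 (€209): entire amount goes to the deductible. Patient pays €209; OOP now €209. Insurer: €209 − €209 = €0.
#2 (€1,250): €1,036 to deductible, leaving €214; patient's 40% is €85.60. Cost to patient: €1,121.60. OOP to date €1,330.60. Insurer: €1,250 − €1,121.60 = €128.40.
#3 (€250): deductible already satisfied, so patient's share is 40% × €250 = €100. Patient pays €100; OOP now €1,430.60. Insurer: €250 − €100 = €150.

€150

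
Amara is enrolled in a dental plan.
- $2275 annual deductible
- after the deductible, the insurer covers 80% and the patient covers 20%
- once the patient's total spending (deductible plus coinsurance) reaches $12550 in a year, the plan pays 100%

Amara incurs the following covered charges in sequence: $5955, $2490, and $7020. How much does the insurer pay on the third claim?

Bill 1, $5955: deductible takes $2275, $3680 remains; patient's 20% is $736. Patient pays $3011; OOP now $3011. Plan pays $5955 − $3011 = $2944.
Bill 2, $2490: 20% coinsurance on $2490 = $498. Cost to patient: $498. OOP to date $3509. Insurer: $2490 − $498 = $1992.
Bill 3, $7020: deductible met; 20% of $7020 = $1404. Patient owes $1404 (running OOP $4913). Plan pays $7020 − $1404 = $5616.

$5616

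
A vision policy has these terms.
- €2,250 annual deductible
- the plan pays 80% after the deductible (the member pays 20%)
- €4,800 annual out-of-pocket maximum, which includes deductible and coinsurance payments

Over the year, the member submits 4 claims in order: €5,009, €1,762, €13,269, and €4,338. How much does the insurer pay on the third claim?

#1 (€5,009): €2,250 finishes the deductible; €2,759 goes to coinsurance; member's 20% is €551.80. Member owes €2,801.80 (running OOP €2,801.80). Insurer: €5,009 − €2,801.80 = €2,207.20.
#2 (€1,762): deductible already satisfied, so member's share is 20% × €1,762 = €352.40. Member owes €352.40 (running OOP €3,154.20). Insurer: €1,762 − €352.40 = €1,409.60.
#3 (€13,269): deductible met; 20% of €13,269 = €2,653.80. Adding that to €3,154.20 gives €5,808, past the €4,800 cap; member pays only €4,800 − €3,154.20 = €1,645.80. Plan pays €13,269 − €1,645.80 = €11,623.20.

€11,623.20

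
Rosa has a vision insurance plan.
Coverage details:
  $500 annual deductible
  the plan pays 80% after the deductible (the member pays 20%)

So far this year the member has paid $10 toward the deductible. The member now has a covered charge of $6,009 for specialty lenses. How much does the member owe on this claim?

$1,593.80

Remaining deductible: $500 − $10 = $490.
That leaves $6,009 − $490 = $5,519 for coinsurance.
Coinsurance: $5,519 × 20% = $1,103.80.
Member responsibility: $490 + $1,103.80 = $1,593.80.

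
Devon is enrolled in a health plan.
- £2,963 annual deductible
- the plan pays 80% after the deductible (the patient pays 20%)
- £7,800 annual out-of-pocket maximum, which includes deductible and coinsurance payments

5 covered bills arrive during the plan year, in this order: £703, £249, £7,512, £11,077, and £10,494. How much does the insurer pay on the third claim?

£4,400.80

#1 (£703): fully absorbed by the deductible. Patient pays £703; OOP now £703. Insurer: £703 − £703 = £0.
#2 (£249): entire amount goes to the deductible. Cost to patient: £249. OOP to date £952. Plan pays £249 − £249 = £0.
#3 (£7,512): £2,011 finishes the deductible; £5,501 goes to coinsurance; 20% of £5,501 = £1,100.20. Cost to patient: £3,111.20. OOP to date £4,063.20. Insurer: £7,512 − £3,111.20 = £4,400.80.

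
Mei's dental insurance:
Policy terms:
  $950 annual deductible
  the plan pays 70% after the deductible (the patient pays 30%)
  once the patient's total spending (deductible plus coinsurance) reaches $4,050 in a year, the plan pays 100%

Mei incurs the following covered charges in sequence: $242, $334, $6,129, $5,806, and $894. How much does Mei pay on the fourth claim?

$1,373.50

Bill 1, $242: fully absorbed by the deductible. Cost to patient: $242. OOP to date $242.
Bill 2, $334: all of it applies to the deductible. Patient owes $334 (running OOP $576).
Bill 3, $6,129: $374 finishes the deductible; $5,755 goes to coinsurance; patient's 30% is $1,726.50. Cost to patient: $2,100.50. OOP to date $2,676.50.
Bill 4, $5,806: deductible met; 30% of $5,806 = $1,741.80. Adding that to $2,676.50 gives $4,418.30, past the $4,050 cap; patient pays only $4,050 − $2,676.50 = $1,373.50.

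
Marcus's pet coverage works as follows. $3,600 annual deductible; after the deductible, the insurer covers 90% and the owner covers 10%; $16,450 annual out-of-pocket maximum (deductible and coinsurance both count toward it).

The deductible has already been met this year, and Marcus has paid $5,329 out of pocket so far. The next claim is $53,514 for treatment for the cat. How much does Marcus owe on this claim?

$5,351.40

With the deductible met, the entire $53,514 is subject to coinsurance.
Coinsurance: $53,514 × 10% = $5,351.40.
Total out-of-pocket so far would be $5,329 + $5,351.40 = $10,680.40, below the $16,450 cap — no reduction.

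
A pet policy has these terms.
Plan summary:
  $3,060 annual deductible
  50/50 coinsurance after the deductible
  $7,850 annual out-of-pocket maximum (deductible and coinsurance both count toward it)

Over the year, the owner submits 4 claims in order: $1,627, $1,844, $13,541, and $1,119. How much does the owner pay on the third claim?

#1 ($1,627): all of it applies to the deductible. Owner owes $1,627 (running OOP $1,627).
#2 ($1,844): $1,433 finishes the deductible; $411 goes to coinsurance; 50% of $411 = $205.50. Owner pays $1,638.50; OOP now $3,265.50.
#3 ($13,541): deductible already satisfied, so owner's share is 50% × $13,541 = $6,770.50. OOP would hit $10,036 > $7,850, so the cap limits the owner to $7,850 − $3,265.50 = $4,584.50.

$4,584.50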